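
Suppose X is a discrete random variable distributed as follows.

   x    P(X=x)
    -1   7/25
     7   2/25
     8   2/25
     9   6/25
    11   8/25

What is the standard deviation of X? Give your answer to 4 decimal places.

4.8908

E[X] = 33/5, E[X²] = 1687/25
Var(X) = E[X²] − (E[X])² = 1687/25 − 1089/25 = 598/25
SD(X) = √(598/25) ≈ 4.8908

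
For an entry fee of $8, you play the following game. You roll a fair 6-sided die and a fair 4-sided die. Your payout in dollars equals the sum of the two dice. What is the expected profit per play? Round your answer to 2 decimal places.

Distribution of the sum of the two dice: 2 w.p. 1/24, 3 w.p. 1/12, 4 w.p. 1/8, 5 w.p. 1/6, 6 w.p. 1/6, 7 w.p. 1/6, …
E[payout] = (1/24)·2 + (1/12)·3 + (1/8)·4 + (1/6)·5 + (1/6)·6 + (1/6)·7 + (1/8)·8 + (1/12)·9 + (1/24)·10 = 6
Expected profit = 6 − 8 = -2 ≈ -$2.00

-$2.00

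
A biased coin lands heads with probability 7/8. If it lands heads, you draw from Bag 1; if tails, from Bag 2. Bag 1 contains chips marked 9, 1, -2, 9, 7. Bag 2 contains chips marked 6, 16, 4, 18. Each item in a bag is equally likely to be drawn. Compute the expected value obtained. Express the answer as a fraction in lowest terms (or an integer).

223/40

E[X | Bag 1] = (9 + 1 − 2 + 9 + 7)/5 = 24/5
E[X | Bag 2] = (6 + 16 + 4 + 18)/4 = 11
E[X] = (7/8)·24/5 + (1/8)·11 = 223/40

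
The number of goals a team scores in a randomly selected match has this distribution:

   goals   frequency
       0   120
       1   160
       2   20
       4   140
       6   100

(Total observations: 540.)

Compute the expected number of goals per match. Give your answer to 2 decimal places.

2.52

Total = 540, so P(goals=0) = 120/540, etc.
E[X] = (2/9)·0 + (8/27)·1 + (1/27)·2 + (7/27)·4 + (5/27)·6
     = 68/27 ≈ 2.52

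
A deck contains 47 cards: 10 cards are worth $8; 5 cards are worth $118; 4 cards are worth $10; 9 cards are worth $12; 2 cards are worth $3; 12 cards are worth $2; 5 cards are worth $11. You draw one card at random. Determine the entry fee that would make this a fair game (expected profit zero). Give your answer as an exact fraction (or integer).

903/47 dollars

E[payout] = (10/47)·8 + (5/47)·118 + (4/47)·10 + (9/47)·12 + (2/47)·3 + (12/47)·2 + (5/47)·11 = 903/47
Fair fee = E[payout] = 903/47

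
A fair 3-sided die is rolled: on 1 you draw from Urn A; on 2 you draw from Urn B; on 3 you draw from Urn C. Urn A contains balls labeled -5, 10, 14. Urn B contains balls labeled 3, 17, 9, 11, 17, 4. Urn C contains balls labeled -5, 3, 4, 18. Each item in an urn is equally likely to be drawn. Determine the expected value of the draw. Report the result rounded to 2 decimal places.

7.17

E[X | Urn A] = (-5 + 10 + 14)/3 = 19/3
E[X | Urn B] = (3 + 17 + 9 + 11 + 17 + 4)/6 = 61/6
E[X | Urn C] = (-5 + 3 + 4 + 18)/4 = 5
E[X] = (1/3)·19/3 + (1/3)·61/6 + (1/3)·5 = 43/6 ≈ 7.17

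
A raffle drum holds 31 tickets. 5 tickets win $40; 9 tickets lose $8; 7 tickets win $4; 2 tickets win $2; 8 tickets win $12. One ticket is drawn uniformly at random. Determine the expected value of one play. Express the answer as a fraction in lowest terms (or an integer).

256/31 dollars

E[payout] = (5/31)·40 + (9/31)·(-8) + (7/31)·4 + (2/31)·2 + (8/31)·12 = 256/31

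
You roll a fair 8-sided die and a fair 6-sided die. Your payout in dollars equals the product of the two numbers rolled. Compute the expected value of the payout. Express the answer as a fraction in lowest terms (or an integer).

Distribution of the product of the two numbers rolled: 1 w.p. 1/48, 2 w.p. 1/24, 3 w.p. 1/24, 4 w.p. 1/16, 5 w.p. 1/24, 6 w.p. 1/12, …
E[payout] = (1/48)·1 + (1/24)·2 + (1/24)·3 + (1/16)·4 + (1/24)·5 + (1/12)·6 + (1/48)·7 + (1/16)·8 + (1/48)·9 + (1/24)·10 + (1/12)·12 + (1/48)·14 + (1/24)·15 + (1/24)·16 + (1/24)·18 + (1/24)·20 + (1/48)·21 + (1/16)·24 + (1/48)·25 + (1/48)·28 + (1/24)·30 + (1/48)·32 + (1/48)·35 + (1/48)·36 + (1/48)·40 + (1/48)·42 + (1/48)·48 = 63/4

63/4 dollars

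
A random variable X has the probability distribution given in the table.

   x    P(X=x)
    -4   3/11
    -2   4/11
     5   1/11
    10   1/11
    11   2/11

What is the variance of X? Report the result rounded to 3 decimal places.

36.793

E[X] = (3/11)·(-4) + (4/11)·(-2) + (1/11)·5 + (1/11)·10 + (2/11)·11 = 17/11
E[X²] = (3/11)·16 + (4/11)·4 + (1/11)·25 + (1/11)·100 + (2/11)·121 = 431/11
Var(X) = 431/11 − (17/11)² = 4452/121 ≈ 36.793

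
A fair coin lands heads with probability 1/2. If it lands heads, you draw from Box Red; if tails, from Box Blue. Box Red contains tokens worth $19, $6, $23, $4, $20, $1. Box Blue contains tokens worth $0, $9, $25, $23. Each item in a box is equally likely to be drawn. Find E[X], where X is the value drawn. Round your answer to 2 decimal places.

E[X | Box Red] = (19 + 6 + 23 + 4 + 20 + 1)/6 = 73/6
E[X | Box Blue] = (0 + 9 + 25 + 23)/4 = 57/4
E[X] = (1/2)·73/6 + (1/2)·57/4 = 317/24 ≈ 13.21

$13.21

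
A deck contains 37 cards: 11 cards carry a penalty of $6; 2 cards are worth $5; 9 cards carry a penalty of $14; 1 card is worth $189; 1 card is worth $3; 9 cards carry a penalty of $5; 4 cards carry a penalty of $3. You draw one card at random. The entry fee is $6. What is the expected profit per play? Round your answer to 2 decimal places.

E[payout] = (11/37)·(-6) + (2/37)·5 + (9/37)·(-14) + (1/37)·189 + (1/37)·3 + (9/37)·(-5) + (4/37)·(-3) = -47/37
Expected profit = -47/37 − 6 = -269/37 ≈ -$7.27

-$7.27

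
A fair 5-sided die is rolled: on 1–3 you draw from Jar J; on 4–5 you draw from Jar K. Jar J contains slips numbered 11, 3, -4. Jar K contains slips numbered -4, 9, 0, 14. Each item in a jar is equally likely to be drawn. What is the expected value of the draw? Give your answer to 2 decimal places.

E[X | Jar J] = (11 + 3 − 4)/3 = 10/3
E[X | Jar K] = (-4 + 9 + 0 + 14)/4 = 19/4
E[X] = (3/5)·10/3 + (2/5)·19/4 = 39/10 ≈ 3.90

3.90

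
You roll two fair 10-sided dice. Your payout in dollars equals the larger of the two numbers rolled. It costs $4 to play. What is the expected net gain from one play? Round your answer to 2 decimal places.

$3.15

Distribution of the larger of the two numbers rolled: 1 w.p. 1/100, 2 w.p. 3/100, 3 w.p. 1/20, 4 w.p. 7/100, 5 w.p. 9/100, 6 w.p. 11/100, …
E[payout] = (1/100)·1 + (3/100)·2 + (1/20)·3 + (7/100)·4 + (9/100)·5 + (11/100)·6 + (13/100)·7 + (3/20)·8 + (17/100)·9 + (19/100)·10 = 143/20
Expected profit = 143/20 − 4 = 63/20 ≈ $3.15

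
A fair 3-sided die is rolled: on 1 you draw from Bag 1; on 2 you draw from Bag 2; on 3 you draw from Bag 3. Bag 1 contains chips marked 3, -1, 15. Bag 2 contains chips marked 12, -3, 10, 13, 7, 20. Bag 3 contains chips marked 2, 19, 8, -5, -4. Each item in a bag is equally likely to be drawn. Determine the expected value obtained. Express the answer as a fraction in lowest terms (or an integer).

13/2

E[X | Bag 1] = (3 − 1 + 15)/3 = 17/3
E[X | Bag 2] = (12 − 3 + 10 + 13 + 7 + 20)/6 = 59/6
E[X | Bag 3] = (2 + 19 + 8 − 5 − 4)/5 = 4
E[X] = (1/3)·17/3 + (1/3)·59/6 + (1/3)·4 = 13/2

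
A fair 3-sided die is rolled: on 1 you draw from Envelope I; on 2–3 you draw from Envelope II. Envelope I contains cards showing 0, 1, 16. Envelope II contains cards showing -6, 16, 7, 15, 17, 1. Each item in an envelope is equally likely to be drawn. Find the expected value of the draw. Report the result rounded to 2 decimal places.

7.44

E[X | Envelope I] = (0 + 1 + 16)/3 = 17/3
E[X | Envelope II] = (-6 + 16 + 7 + 15 + 17 + 1)/6 = 25/3
E[X] = (1/3)·17/3 + (2/3)·25/3 = 67/9 ≈ 7.44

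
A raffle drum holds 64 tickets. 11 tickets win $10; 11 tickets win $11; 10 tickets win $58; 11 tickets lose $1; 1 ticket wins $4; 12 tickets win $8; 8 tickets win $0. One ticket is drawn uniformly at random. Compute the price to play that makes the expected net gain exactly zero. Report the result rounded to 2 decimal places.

E[payout] = (11/64)·10 + (11/64)·11 + (10/64)·58 + (11/64)·(-1) + (1/64)·4 + (12/64)·8 + (8/64)·0 = 225/16
Fair fee = E[payout] = 225/16 ≈ $14.06

$14.06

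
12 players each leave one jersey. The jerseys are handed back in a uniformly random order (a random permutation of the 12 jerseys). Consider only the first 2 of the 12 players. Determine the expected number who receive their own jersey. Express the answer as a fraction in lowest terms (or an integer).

Let Xᵢ = 1 if person i gets their own jersey. For each i, P(Xᵢ=1) = 1/12.
By linearity of expectation, E[X₁+…+X_2] = 2·(1/12) = 1/6.

1/6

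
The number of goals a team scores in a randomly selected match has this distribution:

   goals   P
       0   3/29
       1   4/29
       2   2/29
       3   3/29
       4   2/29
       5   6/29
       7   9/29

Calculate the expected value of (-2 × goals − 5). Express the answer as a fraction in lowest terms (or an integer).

E[-2x-5] = (3/29)·(-5) + (4/29)·(-7) + (2/29)·(-9) + (3/29)·(-11) + (2/29)·(-13) + (6/29)·(-15) + (9/29)·(-19)
     = -381/29

-381/29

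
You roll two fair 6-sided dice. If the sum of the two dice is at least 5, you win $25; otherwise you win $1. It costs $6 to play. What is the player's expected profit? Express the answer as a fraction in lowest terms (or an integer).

E[payout] = (1/6)·1 + (5/6)·25 = 21
Expected profit = 21 − 6 = 15

$15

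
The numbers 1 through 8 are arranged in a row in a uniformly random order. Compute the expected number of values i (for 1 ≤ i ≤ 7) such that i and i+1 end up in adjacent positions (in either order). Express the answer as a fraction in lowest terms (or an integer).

7/4

For each i ∈ {1,…,7}, let Xᵢ = 1 if i and i+1 are adjacent. P(Xᵢ=1) = 2·(8−1)!/8! = 2/8.
By linearity, E[ΣXᵢ] = (7)·(2/8) = 7/4.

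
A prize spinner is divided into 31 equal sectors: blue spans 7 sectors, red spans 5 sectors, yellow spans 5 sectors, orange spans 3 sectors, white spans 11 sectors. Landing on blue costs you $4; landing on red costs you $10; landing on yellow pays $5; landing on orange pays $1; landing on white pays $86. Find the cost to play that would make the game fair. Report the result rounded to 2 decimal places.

E[payout] = (7/31)·(-4) + (5/31)·(-10) + (5/31)·5 + (3/31)·1 + (11/31)·86 = 896/31
Fair fee = E[payout] = 896/31 ≈ $28.90

$28.90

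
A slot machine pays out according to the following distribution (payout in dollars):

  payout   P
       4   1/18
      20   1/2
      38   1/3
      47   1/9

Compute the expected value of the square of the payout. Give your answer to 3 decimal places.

E[X²] = (1/18)·16 + (1/2)·400 + (1/3)·1444 + (1/9)·2209
     = 2783/3 ≈ 927.667

927.667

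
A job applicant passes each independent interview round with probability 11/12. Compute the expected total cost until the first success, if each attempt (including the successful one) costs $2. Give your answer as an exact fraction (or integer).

E[#attempts] = 1/p = 12/11; E[cost] = 2·12/11 = 24/11.

24/11 dollars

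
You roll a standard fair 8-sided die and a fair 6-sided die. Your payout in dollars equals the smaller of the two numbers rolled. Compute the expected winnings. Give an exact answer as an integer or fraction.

133/48 dollars

Distribution of the smaller of the two numbers rolled: 1 w.p. 13/48, 2 w.p. 11/48, 3 w.p. 3/16, 4 w.p. 7/48, 5 w.p. 5/48, 6 w.p. 1/16
E[payout] = (13/48)·1 + (11/48)·2 + (3/16)·3 + (7/48)·4 + (5/48)·5 + (1/16)·6 = 133/48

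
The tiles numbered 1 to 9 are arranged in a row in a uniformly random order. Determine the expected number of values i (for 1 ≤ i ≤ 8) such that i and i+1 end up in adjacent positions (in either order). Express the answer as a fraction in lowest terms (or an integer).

16/9

For each i ∈ {1,…,8}, let Xᵢ = 1 if i and i+1 are adjacent. P(Xᵢ=1) = 2·(9−1)!/9! = 2/9.
By linearity, E[ΣXᵢ] = (8)·(2/9) = 16/9.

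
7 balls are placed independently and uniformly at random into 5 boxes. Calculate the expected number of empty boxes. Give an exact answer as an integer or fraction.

16384/15625

Let Xⱼ=1 if box j is empty. P(Xⱼ=1) = ((5-1)/5)^7 = 16384/78125.
By linearity, E[#empty] = 5·16384/78125 = 16384/15625.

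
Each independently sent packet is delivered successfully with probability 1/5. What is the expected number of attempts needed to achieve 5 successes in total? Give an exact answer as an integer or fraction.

25

By linearity (sum of 5 independent geometric waits), E[trials] = 5/p = 5/(1/5) = 25.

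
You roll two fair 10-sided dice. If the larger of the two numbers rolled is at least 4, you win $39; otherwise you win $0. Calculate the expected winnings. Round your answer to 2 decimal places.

E[payout] = (9/100)·0 + (91/100)·39 = 3549/100
≈ $35.49

$35.49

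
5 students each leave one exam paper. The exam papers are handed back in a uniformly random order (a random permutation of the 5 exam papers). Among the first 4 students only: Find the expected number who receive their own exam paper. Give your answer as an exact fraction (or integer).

Let Xᵢ = 1 if person i gets their own exam paper. For each i, P(Xᵢ=1) = 1/5.
By linearity of expectation, E[X₁+…+X_4] = 4·(1/5) = 4/5.

4/5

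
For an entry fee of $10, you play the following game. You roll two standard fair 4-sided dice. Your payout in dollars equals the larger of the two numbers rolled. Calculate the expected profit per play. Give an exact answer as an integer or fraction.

Distribution of the larger of the two numbers rolled: 1 w.p. 1/16, 2 w.p. 3/16, 3 w.p. 5/16, 4 w.p. 7/16
E[payout] = (1/16)·1 + (3/16)·2 + (5/16)·3 + (7/16)·4 = 25/8
Expected profit = 25/8 − 10 = -55/8

-55/8 dollars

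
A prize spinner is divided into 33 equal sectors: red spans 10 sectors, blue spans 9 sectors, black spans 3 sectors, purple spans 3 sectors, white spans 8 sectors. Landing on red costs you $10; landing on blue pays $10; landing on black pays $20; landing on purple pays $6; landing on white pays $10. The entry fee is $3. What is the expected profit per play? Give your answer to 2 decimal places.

E[payout] = (10/33)·(-10) + (9/33)·10 + (3/33)·20 + (3/33)·6 + (8/33)·10 = 148/33
Expected profit = 148/33 − 3 = 49/33 ≈ $1.48

$1.48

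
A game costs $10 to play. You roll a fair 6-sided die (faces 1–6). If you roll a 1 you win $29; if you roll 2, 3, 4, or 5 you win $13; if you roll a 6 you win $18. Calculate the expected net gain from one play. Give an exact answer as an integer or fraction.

E[payout] = (2/3)·13 + (1/6)·18 + (1/6)·29 = 33/2
Expected profit = 33/2 − 10 = 13/2

13/2 dollars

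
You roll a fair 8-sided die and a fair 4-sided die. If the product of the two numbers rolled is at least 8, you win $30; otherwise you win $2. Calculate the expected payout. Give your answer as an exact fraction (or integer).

149/8 dollars

E[payout] = (13/32)·2 + (19/32)·30 = 149/8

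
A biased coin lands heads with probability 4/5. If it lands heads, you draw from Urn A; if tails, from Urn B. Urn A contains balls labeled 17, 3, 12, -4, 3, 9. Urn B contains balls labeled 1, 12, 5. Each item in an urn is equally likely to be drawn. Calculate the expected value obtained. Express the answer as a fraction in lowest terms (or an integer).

E[X | Urn A] = (17 + 3 + 12 − 4 + 3 + 9)/6 = 20/3
E[X | Urn B] = (1 + 12 + 5)/3 = 6
E[X] = (4/5)·20/3 + (1/5)·6 = 98/15

98/15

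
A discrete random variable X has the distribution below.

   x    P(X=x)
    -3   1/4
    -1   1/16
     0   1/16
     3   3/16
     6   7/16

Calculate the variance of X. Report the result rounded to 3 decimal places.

E[X] = (1/4)·(-3) + (1/16)·(-1) + (1/16)·0 + (3/16)·3 + (7/16)·6 = 19/8
E[X²] = (1/4)·9 + (1/16)·1 + (1/16)·0 + (3/16)·9 + (7/16)·36 = 79/4
Var(X) = 79/4 − (19/8)² = 903/64 ≈ 14.109

14.109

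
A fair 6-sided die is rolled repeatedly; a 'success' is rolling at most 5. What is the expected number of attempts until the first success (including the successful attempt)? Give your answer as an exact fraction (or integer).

For a geometric distribution, E[trials] = 1/p = 1/(5/6) = 6/5.

6/5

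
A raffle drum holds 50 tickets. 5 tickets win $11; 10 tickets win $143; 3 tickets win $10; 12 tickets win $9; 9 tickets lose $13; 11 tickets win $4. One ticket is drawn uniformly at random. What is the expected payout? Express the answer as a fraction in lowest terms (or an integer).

E[payout] = (5/50)·11 + (10/50)·143 + (3/50)·10 + (12/50)·9 + (9/50)·(-13) + (11/50)·4 = 31

$31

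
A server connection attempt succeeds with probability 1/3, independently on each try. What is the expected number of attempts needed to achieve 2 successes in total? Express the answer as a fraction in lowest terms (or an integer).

By linearity (sum of 2 independent geometric waits), E[trials] = 2/p = 2/(1/3) = 6.

6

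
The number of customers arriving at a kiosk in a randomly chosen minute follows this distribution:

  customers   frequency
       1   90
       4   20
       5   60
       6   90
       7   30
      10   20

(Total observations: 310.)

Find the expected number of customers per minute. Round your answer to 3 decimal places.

Total = 310, so P(customers=1) = 90/310, etc.
E[X] = (9/31)·1 + (2/31)·4 + (6/31)·5 + (9/31)·6 + (3/31)·7 + (2/31)·10
     = 142/31 ≈ 4.581

4.581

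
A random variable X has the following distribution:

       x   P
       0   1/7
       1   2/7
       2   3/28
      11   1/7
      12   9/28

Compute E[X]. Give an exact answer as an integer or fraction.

83/14

E[X] = (1/7)·0 + (2/7)·1 + (3/28)·2 + (1/7)·11 + (9/28)·12
     = 83/14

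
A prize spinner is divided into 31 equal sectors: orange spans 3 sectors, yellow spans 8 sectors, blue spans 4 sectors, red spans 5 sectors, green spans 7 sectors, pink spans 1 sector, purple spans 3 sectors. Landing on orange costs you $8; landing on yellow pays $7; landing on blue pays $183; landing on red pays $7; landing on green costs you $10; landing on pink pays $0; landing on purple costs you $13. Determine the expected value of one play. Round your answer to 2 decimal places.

$22.26

E[payout] = (3/31)·(-8) + (8/31)·7 + (4/31)·183 + (5/31)·7 + (7/31)·(-10) + (1/31)·0 + (3/31)·(-13) = 690/31
≈ $22.26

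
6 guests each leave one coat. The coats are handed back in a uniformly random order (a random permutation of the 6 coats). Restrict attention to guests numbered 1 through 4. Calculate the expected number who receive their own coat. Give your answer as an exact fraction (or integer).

2/3

Let Xᵢ = 1 if person i gets their own coat. For each i, P(Xᵢ=1) = 1/6.
By linearity of expectation, E[X₁+…+X_4] = 4·(1/6) = 2/3.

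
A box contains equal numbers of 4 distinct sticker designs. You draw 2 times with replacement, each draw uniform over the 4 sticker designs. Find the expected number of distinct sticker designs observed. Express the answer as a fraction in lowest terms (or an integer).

Let Xⱼ=1 if type j appears at least once. P(Xⱼ=1) = 1 − ((4−1)/4)^2 = 7/16.
E[#distinct] = 4·7/16 = 7/4.

7/4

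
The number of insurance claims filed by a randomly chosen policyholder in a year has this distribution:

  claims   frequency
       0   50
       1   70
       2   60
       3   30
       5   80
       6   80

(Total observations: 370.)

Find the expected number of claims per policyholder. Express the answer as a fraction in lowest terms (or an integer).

116/37

Total = 370, so P(claims=0) = 50/370, etc.
E[X] = (5/37)·0 + (7/37)·1 + (6/37)·2 + (3/37)·3 + (8/37)·5 + (8/37)·6
     = 116/37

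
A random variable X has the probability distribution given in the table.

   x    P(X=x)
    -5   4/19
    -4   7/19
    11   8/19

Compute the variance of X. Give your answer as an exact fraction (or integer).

E[X] = (4/19)·(-5) + (7/19)·(-4) + (8/19)·11 = 40/19
E[X²] = (4/19)·25 + (7/19)·16 + (8/19)·121 = 1180/19
Var(X) = 1180/19 − (40/19)² = 20820/361

20820/361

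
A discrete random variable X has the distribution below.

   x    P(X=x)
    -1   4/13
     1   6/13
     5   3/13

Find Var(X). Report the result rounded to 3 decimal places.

E[X] = (4/13)·(-1) + (6/13)·1 + (3/13)·5 = 17/13
E[X²] = (4/13)·1 + (6/13)·1 + (3/13)·25 = 85/13
Var(X) = 85/13 − (17/13)² = 816/169 ≈ 4.828

4.828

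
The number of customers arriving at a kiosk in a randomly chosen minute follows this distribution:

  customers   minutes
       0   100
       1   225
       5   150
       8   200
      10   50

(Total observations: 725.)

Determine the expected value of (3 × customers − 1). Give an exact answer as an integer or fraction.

Total = 725, so P(customers=0) = 100/725, etc.
E[3x-1] = (4/29)·(-1) + (9/29)·2 + (6/29)·14 + (8/29)·23 + (2/29)·29
     = 340/29

340/29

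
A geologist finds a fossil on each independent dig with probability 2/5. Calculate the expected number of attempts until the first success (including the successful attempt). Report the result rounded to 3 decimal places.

2.500

For a geometric distribution, E[trials] = 1/p = 1/(2/5) = 5/2.
≈ 2.500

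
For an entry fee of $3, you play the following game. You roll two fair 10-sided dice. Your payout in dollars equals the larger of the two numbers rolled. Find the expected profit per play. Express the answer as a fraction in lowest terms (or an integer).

83/20 dollars

Distribution of the larger of the two numbers rolled: 1 w.p. 1/100, 2 w.p. 3/100, 3 w.p. 1/20, 4 w.p. 7/100, 5 w.p. 9/100, 6 w.p. 11/100, …
E[payout] = (1/100)·1 + (3/100)·2 + (1/20)·3 + (7/100)·4 + (9/100)·5 + (11/100)·6 + (13/100)·7 + (3/20)·8 + (17/100)·9 + (19/100)·10 = 143/20
Expected profit = 143/20 − 3 = 83/20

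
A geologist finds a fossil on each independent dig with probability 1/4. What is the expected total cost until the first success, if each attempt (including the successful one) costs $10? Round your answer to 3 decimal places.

E[#attempts] = 1/p = 4; E[cost] = 10·4 = 40.
≈ 40.000

$40.000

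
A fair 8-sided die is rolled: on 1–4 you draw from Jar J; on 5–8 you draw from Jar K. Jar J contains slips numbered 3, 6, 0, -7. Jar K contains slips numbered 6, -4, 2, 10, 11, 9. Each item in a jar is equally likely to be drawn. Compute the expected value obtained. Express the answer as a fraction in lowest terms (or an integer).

E[X | Jar J] = (3 + 6 + 0 − 7)/4 = 1/2
E[X | Jar K] = (6 − 4 + 2 + 10 + 11 + 9)/6 = 17/3
E[X] = (1/2)·1/2 + (1/2)·17/3 = 37/12

37/12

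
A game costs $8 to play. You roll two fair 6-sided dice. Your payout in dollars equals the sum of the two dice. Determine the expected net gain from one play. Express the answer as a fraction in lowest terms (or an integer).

Distribution of the sum of the two dice: 2 w.p. 1/36, 3 w.p. 1/18, 4 w.p. 1/12, 5 w.p. 1/9, 6 w.p. 5/36, 7 w.p. 1/6, …
E[payout] = (1/36)·2 + (1/18)·3 + (1/12)·4 + (1/9)·5 + (5/36)·6 + (1/6)·7 + (5/36)·8 + (1/9)·9 + (1/12)·10 + (1/18)·11 + (1/36)·12 = 7
Expected profit = 7 − 8 = -1

-$1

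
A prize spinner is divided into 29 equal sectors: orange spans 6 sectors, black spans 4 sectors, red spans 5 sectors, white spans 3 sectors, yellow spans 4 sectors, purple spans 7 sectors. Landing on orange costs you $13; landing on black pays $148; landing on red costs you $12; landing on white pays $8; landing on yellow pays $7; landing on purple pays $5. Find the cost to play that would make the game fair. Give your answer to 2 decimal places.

E[payout] = (6/29)·(-13) + (4/29)·148 + (5/29)·(-12) + (3/29)·8 + (4/29)·7 + (7/29)·5 = 541/29
Fair fee = E[payout] = 541/29 ≈ $18.66

$18.66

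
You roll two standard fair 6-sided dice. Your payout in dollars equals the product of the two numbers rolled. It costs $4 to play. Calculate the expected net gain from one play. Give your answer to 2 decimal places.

$8.25

Distribution of the product of the two numbers rolled: 1 w.p. 1/36, 2 w.p. 1/18, 3 w.p. 1/18, 4 w.p. 1/12, 5 w.p. 1/18, 6 w.p. 1/9, …
E[payout] = (1/36)·1 + (1/18)·2 + (1/18)·3 + (1/12)·4 + (1/18)·5 + (1/9)·6 + (1/18)·8 + (1/36)·9 + (1/18)·10 + (1/9)·12 + (1/18)·15 + (1/36)·16 + (1/18)·18 + (1/18)·20 + (1/18)·24 + (1/36)·25 + (1/18)·30 + (1/36)·36 = 49/4
Expected profit = 49/4 − 4 = 33/4 ≈ $8.25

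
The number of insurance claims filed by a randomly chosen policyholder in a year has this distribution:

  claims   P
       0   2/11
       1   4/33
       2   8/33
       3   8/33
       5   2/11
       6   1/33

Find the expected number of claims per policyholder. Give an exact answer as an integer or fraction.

80/33

E[X] = (2/11)·0 + (4/33)·1 + (8/33)·2 + (8/33)·3 + (2/11)·5 + (1/33)·6
     = 80/33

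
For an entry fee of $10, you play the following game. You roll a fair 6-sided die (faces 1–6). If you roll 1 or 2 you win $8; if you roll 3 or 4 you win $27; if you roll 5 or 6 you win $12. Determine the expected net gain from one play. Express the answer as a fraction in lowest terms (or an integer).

E[payout] = (1/3)·8 + (1/3)·12 + (1/3)·27 = 47/3
Expected profit = 47/3 − 10 = 17/3

17/3 dollars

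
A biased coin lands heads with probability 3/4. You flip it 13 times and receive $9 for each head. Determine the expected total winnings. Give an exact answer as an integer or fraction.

351/4 dollars

E[#heads] = 13·3/4 = 39/4 (linearity over flips).
E[winnings] = 9·39/4 = 351/4.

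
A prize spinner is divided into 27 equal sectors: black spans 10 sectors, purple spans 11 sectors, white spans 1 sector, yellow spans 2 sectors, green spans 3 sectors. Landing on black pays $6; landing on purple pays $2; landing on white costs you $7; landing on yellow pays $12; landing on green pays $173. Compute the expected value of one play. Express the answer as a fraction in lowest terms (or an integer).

E[payout] = (10/27)·6 + (11/27)·2 + (1/27)·(-7) + (2/27)·12 + (3/27)·173 = 206/9

206/9 dollars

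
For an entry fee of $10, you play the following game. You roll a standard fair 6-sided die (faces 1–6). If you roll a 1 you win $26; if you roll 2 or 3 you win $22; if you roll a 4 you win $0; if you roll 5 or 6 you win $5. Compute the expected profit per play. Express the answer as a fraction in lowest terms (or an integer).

10/3 dollars

E[payout] = (1/6)·0 + (1/3)·5 + (1/3)·22 + (1/6)·26 = 40/3
Expected profit = 40/3 − 10 = 10/3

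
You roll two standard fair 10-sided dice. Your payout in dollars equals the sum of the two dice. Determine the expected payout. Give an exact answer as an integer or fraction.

$11

Distribution of the sum of the two dice: 2 w.p. 1/100, 3 w.p. 1/50, 4 w.p. 3/100, 5 w.p. 1/25, 6 w.p. 1/20, 7 w.p. 3/50, …
E[payout] = (1/100)·2 + (1/50)·3 + (3/100)·4 + (1/25)·5 + (1/20)·6 + (3/50)·7 + (7/100)·8 + (2/25)·9 + (9/100)·10 + (1/10)·11 + (9/100)·12 + (2/25)·13 + (7/100)·14 + (3/50)·15 + (1/20)·16 + (1/25)·17 + (3/100)·18 + (1/50)·19 + (1/100)·20 = 11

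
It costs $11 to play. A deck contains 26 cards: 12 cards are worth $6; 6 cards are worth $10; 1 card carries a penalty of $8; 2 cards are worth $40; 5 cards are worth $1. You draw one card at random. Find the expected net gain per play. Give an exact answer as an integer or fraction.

E[payout] = (12/26)·6 + (6/26)·10 + (1/26)·(-8) + (2/26)·40 + (5/26)·1 = 209/26
Expected profit = 209/26 − 11 = -77/26

-77/26 dollars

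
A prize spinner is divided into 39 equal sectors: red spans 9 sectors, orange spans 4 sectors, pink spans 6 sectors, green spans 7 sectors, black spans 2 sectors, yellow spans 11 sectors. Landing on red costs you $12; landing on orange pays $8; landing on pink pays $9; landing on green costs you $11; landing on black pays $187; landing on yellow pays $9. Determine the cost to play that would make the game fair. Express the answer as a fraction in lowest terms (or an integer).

374/39 dollars

E[payout] = (9/39)·(-12) + (4/39)·8 + (6/39)·9 + (7/39)·(-11) + (2/39)·187 + (11/39)·9 = 374/39
Fair fee = E[payout] = 374/39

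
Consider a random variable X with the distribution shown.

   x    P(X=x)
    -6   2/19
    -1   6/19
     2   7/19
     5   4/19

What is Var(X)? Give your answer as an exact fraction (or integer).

E[X] = (2/19)·(-6) + (6/19)·(-1) + (7/19)·2 + (4/19)·5 = 16/19
E[X²] = (2/19)·36 + (6/19)·1 + (7/19)·4 + (4/19)·25 = 206/19
Var(X) = 206/19 − (16/19)² = 3658/361

3658/361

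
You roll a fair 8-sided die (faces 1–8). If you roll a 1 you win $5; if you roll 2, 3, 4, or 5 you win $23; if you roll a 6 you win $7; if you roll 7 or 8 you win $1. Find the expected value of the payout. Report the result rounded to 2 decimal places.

E[payout] = (1/4)·1 + (1/8)·5 + (1/8)·7 + (1/2)·23 = 53/4
≈ $13.25

$13.25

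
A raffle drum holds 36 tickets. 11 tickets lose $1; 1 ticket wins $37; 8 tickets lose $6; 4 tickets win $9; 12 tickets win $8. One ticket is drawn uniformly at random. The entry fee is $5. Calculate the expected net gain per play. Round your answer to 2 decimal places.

E[payout] = (11/36)·(-1) + (1/36)·37 + (8/36)·(-6) + (4/36)·9 + (12/36)·8 = 55/18
Expected profit = 55/18 − 5 = -35/18 ≈ -$1.94

-$1.94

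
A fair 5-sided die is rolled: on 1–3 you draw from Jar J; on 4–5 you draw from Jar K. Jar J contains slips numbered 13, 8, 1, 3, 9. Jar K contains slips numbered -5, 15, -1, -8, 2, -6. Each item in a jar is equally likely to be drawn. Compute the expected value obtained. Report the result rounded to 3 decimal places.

3.880

E[X | Jar J] = (13 + 8 + 1 + 3 + 9)/5 = 34/5
E[X | Jar K] = (-5 + 15 − 1 − 8 + 2 − 6)/6 = -1/2
E[X] = (3/5)·34/5 + (2/5)·(-1/2) = 97/25 ≈ 3.880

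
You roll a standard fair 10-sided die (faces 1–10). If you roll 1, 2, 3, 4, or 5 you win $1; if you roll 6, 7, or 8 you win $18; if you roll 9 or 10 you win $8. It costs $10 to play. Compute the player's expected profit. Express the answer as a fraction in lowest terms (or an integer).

E[payout] = (1/2)·1 + (1/5)·8 + (3/10)·18 = 15/2
Expected profit = 15/2 − 10 = -5/2

-5/2 dollars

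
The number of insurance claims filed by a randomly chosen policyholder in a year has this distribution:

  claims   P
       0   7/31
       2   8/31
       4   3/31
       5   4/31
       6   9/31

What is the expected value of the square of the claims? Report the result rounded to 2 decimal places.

E[X²] = (7/31)·0 + (8/31)·4 + (3/31)·16 + (4/31)·25 + (9/31)·36
     = 504/31 ≈ 16.26

16.26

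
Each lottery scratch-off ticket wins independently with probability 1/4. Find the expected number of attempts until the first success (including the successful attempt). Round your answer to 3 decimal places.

For a geometric distribution, E[trials] = 1/p = 1/(1/4) = 4.
≈ 4.000

4.000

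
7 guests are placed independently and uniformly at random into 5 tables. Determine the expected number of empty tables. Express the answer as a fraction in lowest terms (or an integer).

Let Xⱼ=1 if table j is empty. P(Xⱼ=1) = ((5-1)/5)^7 = 16384/78125.
By linearity, E[#empty] = 5·16384/78125 = 16384/15625.

16384/15625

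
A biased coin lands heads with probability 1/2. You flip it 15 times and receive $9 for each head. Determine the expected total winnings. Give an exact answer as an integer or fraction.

135/2 dollars

E[#heads] = 15·1/2 = 15/2 (linearity over flips).
E[winnings] = 9·15/2 = 135/2.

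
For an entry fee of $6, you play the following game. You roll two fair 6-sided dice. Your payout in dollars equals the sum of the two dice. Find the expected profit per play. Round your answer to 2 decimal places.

$1.00

Distribution of the sum of the two dice: 2 w.p. 1/36, 3 w.p. 1/18, 4 w.p. 1/12, 5 w.p. 1/9, 6 w.p. 5/36, 7 w.p. 1/6, …
E[payout] = (1/36)·2 + (1/18)·3 + (1/12)·4 + (1/9)·5 + (5/36)·6 + (1/6)·7 + (5/36)·8 + (1/9)·9 + (1/12)·10 + (1/18)·11 + (1/36)·12 = 7
Expected profit = 7 − 6 = 1 ≈ $1.00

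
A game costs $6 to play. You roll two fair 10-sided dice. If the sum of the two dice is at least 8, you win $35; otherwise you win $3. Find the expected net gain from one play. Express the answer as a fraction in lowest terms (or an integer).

557/25 dollars

E[payout] = (21/100)·3 + (79/100)·35 = 707/25
Expected profit = 707/25 − 6 = 557/25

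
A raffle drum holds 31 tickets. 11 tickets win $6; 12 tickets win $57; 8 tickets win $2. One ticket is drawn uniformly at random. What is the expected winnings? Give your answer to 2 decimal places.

$24.71

E[payout] = (11/31)·6 + (12/31)·57 + (8/31)·2 = 766/31
≈ $24.71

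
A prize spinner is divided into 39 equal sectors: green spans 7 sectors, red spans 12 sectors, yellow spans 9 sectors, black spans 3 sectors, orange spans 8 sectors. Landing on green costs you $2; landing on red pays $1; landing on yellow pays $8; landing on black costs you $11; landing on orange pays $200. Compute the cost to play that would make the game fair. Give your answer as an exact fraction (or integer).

1637/39 dollars

E[payout] = (7/39)·(-2) + (12/39)·1 + (9/39)·8 + (3/39)·(-11) + (8/39)·200 = 1637/39
Fair fee = E[payout] = 1637/39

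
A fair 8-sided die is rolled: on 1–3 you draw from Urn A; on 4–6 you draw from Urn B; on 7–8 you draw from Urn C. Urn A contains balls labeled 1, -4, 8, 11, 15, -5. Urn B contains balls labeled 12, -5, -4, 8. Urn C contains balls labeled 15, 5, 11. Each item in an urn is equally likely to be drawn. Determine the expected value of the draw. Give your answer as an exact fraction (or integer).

503/96

E[X | Urn A] = (1 − 4 + 8 + 11 + 15 − 5)/6 = 13/3
E[X | Urn B] = (12 − 5 − 4 + 8)/4 = 11/4
E[X | Urn C] = (15 + 5 + 11)/3 = 31/3
E[X] = (3/8)·13/3 + (3/8)·11/4 + (1/4)·31/3 = 503/96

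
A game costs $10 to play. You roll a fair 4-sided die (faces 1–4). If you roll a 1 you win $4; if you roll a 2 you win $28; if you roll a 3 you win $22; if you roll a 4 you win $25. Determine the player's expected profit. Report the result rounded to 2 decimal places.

E[payout] = (1/4)·4 + (1/4)·22 + (1/4)·25 + (1/4)·28 = 79/4
Expected profit = 79/4 − 10 = 39/4 ≈ $9.75

$9.75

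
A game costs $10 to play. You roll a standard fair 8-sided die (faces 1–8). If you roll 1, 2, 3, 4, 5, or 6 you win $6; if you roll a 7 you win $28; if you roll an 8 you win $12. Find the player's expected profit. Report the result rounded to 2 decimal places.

E[payout] = (3/4)·6 + (1/8)·12 + (1/8)·28 = 19/2
Expected profit = 19/2 − 10 = -1/2 ≈ -$0.50

-$0.50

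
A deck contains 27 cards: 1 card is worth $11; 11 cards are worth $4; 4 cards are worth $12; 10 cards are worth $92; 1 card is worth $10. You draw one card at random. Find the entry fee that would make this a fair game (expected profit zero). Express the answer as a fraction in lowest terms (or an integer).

E[payout] = (1/27)·11 + (11/27)·4 + (4/27)·12 + (10/27)·92 + (1/27)·10 = 1033/27
Fair fee = E[payout] = 1033/27

1033/27 dollars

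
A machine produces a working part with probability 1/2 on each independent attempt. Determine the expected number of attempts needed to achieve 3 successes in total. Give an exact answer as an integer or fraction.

By linearity (sum of 3 independent geometric waits), E[trials] = 3/p = 3/(1/2) = 6.

6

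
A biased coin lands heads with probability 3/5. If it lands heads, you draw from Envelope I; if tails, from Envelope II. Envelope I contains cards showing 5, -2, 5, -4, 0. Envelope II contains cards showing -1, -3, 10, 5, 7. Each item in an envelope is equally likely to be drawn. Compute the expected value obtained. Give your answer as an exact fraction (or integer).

48/25

E[X | Envelope I] = (5 − 2 + 5 − 4 + 0)/5 = 4/5
E[X | Envelope II] = (-1 − 3 + 10 + 5 + 7)/5 = 18/5
E[X] = (3/5)·4/5 + (2/5)·18/5 = 48/25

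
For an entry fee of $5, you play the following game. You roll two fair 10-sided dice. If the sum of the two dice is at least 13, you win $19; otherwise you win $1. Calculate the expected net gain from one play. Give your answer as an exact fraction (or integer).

62/25 dollars

E[payout] = (16/25)·1 + (9/25)·19 = 187/25
Expected profit = 187/25 − 5 = 62/25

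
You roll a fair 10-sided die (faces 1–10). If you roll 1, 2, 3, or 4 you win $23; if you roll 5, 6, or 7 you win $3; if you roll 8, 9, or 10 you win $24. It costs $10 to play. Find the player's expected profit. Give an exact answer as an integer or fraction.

73/10 dollars

E[payout] = (3/10)·3 + (2/5)·23 + (3/10)·24 = 173/10
Expected profit = 173/10 − 10 = 73/10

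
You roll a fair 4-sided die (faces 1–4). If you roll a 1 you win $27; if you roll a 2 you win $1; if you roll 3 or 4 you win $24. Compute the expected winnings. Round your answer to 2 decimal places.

$19.00

E[payout] = (1/4)·1 + (1/2)·24 + (1/4)·27 = 19
≈ $19.00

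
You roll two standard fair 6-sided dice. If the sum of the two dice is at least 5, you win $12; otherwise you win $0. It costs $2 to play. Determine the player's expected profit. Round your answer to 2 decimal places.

E[payout] = (1/6)·0 + (5/6)·12 = 10
Expected profit = 10 − 2 = 8 ≈ $8.00

$8.00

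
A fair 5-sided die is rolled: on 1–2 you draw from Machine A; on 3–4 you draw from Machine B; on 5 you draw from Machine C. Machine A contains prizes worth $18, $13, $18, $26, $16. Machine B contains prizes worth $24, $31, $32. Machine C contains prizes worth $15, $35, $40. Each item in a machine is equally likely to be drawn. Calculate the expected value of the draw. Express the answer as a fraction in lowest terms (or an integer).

622/25 dollars

E[X | Machine A] = (18 + 13 + 18 + 26 + 16)/5 = 91/5
E[X | Machine B] = (24 + 31 + 32)/3 = 29
E[X | Machine C] = (15 + 35 + 40)/3 = 30
E[X] = (2/5)·91/5 + (2/5)·29 + (1/5)·30 = 622/25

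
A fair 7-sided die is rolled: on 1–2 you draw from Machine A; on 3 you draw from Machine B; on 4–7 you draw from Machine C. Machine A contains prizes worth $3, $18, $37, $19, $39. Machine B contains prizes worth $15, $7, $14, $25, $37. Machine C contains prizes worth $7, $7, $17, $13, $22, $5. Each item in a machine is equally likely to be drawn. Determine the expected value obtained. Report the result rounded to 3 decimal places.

$16.190

E[X | Machine A] = (3 + 18 + 37 + 19 + 39)/5 = 116/5
E[X | Machine B] = (15 + 7 + 14 + 25 + 37)/5 = 98/5
E[X | Machine C] = (7 + 7 + 17 + 13 + 22 + 5)/6 = 71/6
E[X] = (2/7)·116/5 + (1/7)·98/5 + (4/7)·71/6 = 340/21 ≈ 16.190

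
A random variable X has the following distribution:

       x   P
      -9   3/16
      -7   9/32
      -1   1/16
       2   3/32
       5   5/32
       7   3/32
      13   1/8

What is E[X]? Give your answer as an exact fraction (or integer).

E[X] = (3/16)·(-9) + (9/32)·(-7) + (1/16)·(-1) + (3/32)·2 + (5/32)·5 + (3/32)·7 + (1/8)·13
     = -15/32

-15/32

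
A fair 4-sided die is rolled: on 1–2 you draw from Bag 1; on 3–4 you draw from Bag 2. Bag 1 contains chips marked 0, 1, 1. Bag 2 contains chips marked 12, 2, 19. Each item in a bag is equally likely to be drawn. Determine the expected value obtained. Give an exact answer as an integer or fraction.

E[X | Bag 1] = (0 + 1 + 1)/3 = 2/3
E[X | Bag 2] = (12 + 2 + 19)/3 = 11
E[X] = (1/2)·2/3 + (1/2)·11 = 35/6

35/6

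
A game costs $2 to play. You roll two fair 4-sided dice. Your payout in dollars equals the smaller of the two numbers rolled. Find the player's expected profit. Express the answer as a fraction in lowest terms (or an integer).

Distribution of the smaller of the two numbers rolled: 1 w.p. 7/16, 2 w.p. 5/16, 3 w.p. 3/16, 4 w.p. 1/16
E[payout] = (7/16)·1 + (5/16)·2 + (3/16)·3 + (1/16)·4 = 15/8
Expected profit = 15/8 − 2 = -1/8

-1/8 dollars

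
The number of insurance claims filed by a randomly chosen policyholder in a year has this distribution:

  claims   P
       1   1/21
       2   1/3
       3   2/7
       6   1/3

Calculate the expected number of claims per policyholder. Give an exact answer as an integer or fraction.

E[X] = (1/21)·1 + (1/3)·2 + (2/7)·3 + (1/3)·6
     = 25/7

25/7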